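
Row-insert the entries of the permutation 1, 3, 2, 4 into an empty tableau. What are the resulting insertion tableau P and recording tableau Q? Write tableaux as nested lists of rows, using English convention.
P = [[1, 2, 4], [3]], Q = [[1, 2, 4], [3]]

Insert each entry of the permutation into P by Schensted row insertion, recording in Q the position of each new cell.

Insert 1: appended to row 1. P = [[1]].
Insert 3: appended to row 1. P = [[1, 3]].
Insert 2: 2 bumps 3 from row 1; 3 starts row 2. P = [[1, 2], [3]].
Insert 4: appended to row 1. P = [[1, 2, 4], [3]].

So P = [[1, 2, 4], [3]], Q = [[1, 2, 4], [3]].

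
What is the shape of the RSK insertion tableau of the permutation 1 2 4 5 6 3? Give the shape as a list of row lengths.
RSK row insertion gives P = [[1, 2, 3, 5, 6], [4]], which has shape [5, 1].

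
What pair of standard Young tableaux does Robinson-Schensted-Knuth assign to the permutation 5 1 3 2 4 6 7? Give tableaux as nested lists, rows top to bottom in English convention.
Insert each entry of the permutation into P by Schensted row insertion, recording in Q the position of each new cell.

After inserting 5: P = [[5]].
After inserting 1: P = [[1], [5]].
After inserting 3: P = [[1, 3], [5]].
After inserting 2: P = [[1, 2], [3], [5]].
After inserting 4: P = [[1, 2, 4], [3], [5]].
After inserting 6: P = [[1, 2, 4, 6], [3], [5]].
After inserting 7: P = [[1, 2, 4, 6, 7], [3], [5]].

So P = [[1, 2, 4, 6, 7], [3], [5]], Q = [[1, 3, 5, 6, 7], [2], [4]].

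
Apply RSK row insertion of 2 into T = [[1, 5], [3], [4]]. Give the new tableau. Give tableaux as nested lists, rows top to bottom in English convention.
[[1, 2], [3, 5], [4]]

In row 1, 2 replaces 5 (the leftmost entry greater than 2); 5 is bumped to row 2. 5 is appended to row 2. The new tableau is [[1, 2], [3, 5], [4]].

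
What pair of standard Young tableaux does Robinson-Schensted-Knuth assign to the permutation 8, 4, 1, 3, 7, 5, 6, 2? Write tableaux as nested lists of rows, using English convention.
P = [[1, 2, 5, 6], [3, 7], [4], [8]], Q = [[1, 4, 5, 7], [2, 6], [3], [8]]

Insert each entry of the permutation into P by Schensted row insertion, recording in Q the position of each new cell.

Insert 8: appended to row 1. P = [[8]].
Insert 4: 4 bumps 8 from row 1; 8 starts row 2. P = [[4], [8]].
Insert 1: 1 bumps 4 from row 1; 4 bumps 8 from row 2; 8 starts row 3. P = [[1], [4], [8]].
Insert 3: appended to row 1. P = [[1, 3], [4], [8]].
Insert 7: appended to row 1. P = [[1, 3, 7], [4], [8]].
Insert 5: 5 bumps 7 from row 1; 7 appends to row 2. P = [[1, 3, 5], [4, 7], [8]].
Insert 6: appended to row 1. P = [[1, 3, 5, 6], [4, 7], [8]].
Insert 2: 2 bumps 3 from row 1; 3 bumps 4 from row 2; 4 bumps 8 from row 3; 8 starts row 4. P = [[1, 2, 5, 6], [3, 7], [4], [8]].

So P = [[1, 2, 5, 6], [3, 7], [4], [8]], Q = [[1, 4, 5, 7], [2, 6], [3], [8]].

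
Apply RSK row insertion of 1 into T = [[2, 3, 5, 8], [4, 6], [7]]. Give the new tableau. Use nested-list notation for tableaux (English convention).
[[1, 3, 5, 8], [2, 6], [4], [7]]

In row 1, 1 replaces 2 (the leftmost entry greater than 1); 2 is bumped to row 2. In row 2, 2 replaces 4 (the leftmost entry greater than 2); 4 is bumped to row 3. In row 3, 4 replaces 7 (the leftmost entry greater than 4); 7 is bumped to row 4. 7 starts a new row 4. The new tableau is [[1, 3, 5, 8], [2, 6], [4], [7]].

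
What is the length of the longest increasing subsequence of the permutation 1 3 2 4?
3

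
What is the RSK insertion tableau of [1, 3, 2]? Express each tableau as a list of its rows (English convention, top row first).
P = [[1, 2], [3]]

Insert 1: appended to row 1. P = [[1]].
Insert 3: appended to row 1. P = [[1, 3]].
Insert 2: 2 bumps 3 from row 1; 3 starts row 2. P = [[1, 2], [3]].

So P = [[1, 2], [3]].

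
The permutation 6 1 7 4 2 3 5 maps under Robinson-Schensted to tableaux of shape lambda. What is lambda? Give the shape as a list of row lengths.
Row-insert each entry into an empty tableau.

After inserting 6: P = [[6]].
After inserting 1: P = [[1], [6]].
After inserting 7: P = [[1, 7], [6]].
After inserting 4: P = [[1, 4], [6, 7]].
After inserting 2: P = [[1, 2], [4, 7], [6]].
After inserting 3: P = [[1, 2, 3], [4, 7], [6]].
After inserting 5: P = [[1, 2, 3, 5], [4, 7], [6]].

The final insertion tableau P = [[1, 2, 3, 5], [4, 7], [6]] has shape [4, 2, 1].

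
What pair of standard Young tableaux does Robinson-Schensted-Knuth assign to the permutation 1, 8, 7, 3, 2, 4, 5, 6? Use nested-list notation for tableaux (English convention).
Insert each entry of the permutation into P by Schensted row insertion, recording in Q the position of each new cell.

Insert 1: appended to row 1. P = [[1]].
Insert 8: appended to row 1. P = [[1, 8]].
Insert 7: 7 bumps 8 from row 1; 8 starts row 2. P = [[1, 7], [8]].
Insert 3: 3 bumps 7 from row 1; 7 bumps 8 from row 2; 8 starts row 3. P = [[1, 3], [7], [8]].
Insert 2: 2 bumps 3 from row 1; 3 bumps 7 from row 2; 7 bumps 8 from row 3; 8 starts row 4. P = [[1, 2], [3], [7], [8]].
Insert 4: appended to row 1. P = [[1, 2, 4], [3], [7], [8]].
Insert 5: appended to row 1. P = [[1, 2, 4, 5], [3], [7], [8]].
Insert 6: appended to row 1. P = [[1, 2, 4, 5, 6], [3], [7], [8]].

So P = [[1, 2, 4, 5, 6], [3], [7], [8]], Q = [[1, 2, 6, 7, 8], [3], [4], [5]].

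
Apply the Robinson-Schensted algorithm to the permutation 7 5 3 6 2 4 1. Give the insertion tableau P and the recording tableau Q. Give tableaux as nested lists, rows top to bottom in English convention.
Insert each entry of the permutation into P by Schensted row insertion, recording in Q the position of each new cell.

After inserting 7: P = [[7]].
After inserting 5: P = [[5], [7]].
After inserting 3: P = [[3], [5], [7]].
After inserting 6: P = [[3, 6], [5], [7]].
After inserting 2: P = [[2, 6], [3], [5], [7]].
After inserting 4: P = [[2, 4], [3, 6], [5], [7]].
After inserting 1: P = [[1, 4], [2, 6], [3], [5], [7]].

So P = [[1, 4], [2, 6], [3], [5], [7]], Q = [[1, 4], [2, 6], [3], [5], [7]].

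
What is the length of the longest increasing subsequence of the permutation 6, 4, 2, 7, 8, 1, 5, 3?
3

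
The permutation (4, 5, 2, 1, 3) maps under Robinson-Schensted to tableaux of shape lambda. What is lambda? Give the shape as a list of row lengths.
Row-insert each entry into an empty tableau.

After inserting 4: P = [[4]].
After inserting 5: P = [[4, 5]].
After inserting 2: P = [[2, 5], [4]].
After inserting 1: P = [[1, 5], [2], [4]].
After inserting 3: P = [[1, 3], [2, 5], [4]].

The final insertion tableau P = [[1, 3], [2, 5], [4]] has shape [2, 2, 1].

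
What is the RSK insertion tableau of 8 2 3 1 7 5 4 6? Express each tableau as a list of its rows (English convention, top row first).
Insert 8: appended to row 1. P = [[8]].
Insert 2: 2 bumps 8 from row 1; 8 starts row 2. P = [[2], [8]].
Insert 3: appended to row 1. P = [[2, 3], [8]].
Insert 1: 1 bumps 2 from row 1; 2 bumps 8 from row 2; 8 starts row 3. P = [[1, 3], [2], [8]].
Insert 7: appended to row 1. P = [[1, 3, 7], [2], [8]].
Insert 5: 5 bumps 7 from row 1; 7 appends to row 2. P = [[1, 3, 5], [2, 7], [8]].
Insert 4: 4 bumps 5 from row 1; 5 bumps 7 from row 2; 7 bumps 8 from row 3; 8 starts row 4. P = [[1, 3, 4], [2, 5], [7], [8]].
Insert 6: appended to row 1. P = [[1, 3, 4, 6], [2, 5], [7], [8]].

So P = [[1, 3, 4, 6], [2, 5], [7], [8]].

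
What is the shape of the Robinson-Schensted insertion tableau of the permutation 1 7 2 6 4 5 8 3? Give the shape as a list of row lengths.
Row-insert each entry into an empty tableau.

After inserting 1: P = [[1]].
After inserting 7: P = [[1, 7]].
After inserting 2: P = [[1, 2], [7]].
After inserting 6: P = [[1, 2, 6], [7]].
After inserting 4: P = [[1, 2, 4], [6], [7]].
After inserting 5: P = [[1, 2, 4, 5], [6], [7]].
After inserting 8: P = [[1, 2, 4, 5, 8], [6], [7]].
After inserting 3: P = [[1, 2, 3, 5, 8], [4], [6], [7]].

The final insertion tableau P = [[1, 2, 3, 5, 8], [4], [6], [7]] has shape [5, 1, 1, 1].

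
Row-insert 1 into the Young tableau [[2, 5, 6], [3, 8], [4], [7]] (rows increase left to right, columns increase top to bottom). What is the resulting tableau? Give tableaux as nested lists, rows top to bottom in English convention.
[[1, 5, 6], [2, 8], [3], [4], [7]]

In row 1, 1 replaces 2 (the leftmost entry greater than 1); 2 is bumped to row 2. In row 2, 2 replaces 3 (the leftmost entry greater than 2); 3 is bumped to row 3. In row 3, 3 replaces 4 (the leftmost entry greater than 3); 4 is bumped to row 4. In row 4, 4 replaces 7 (the leftmost entry greater than 4); 7 is bumped to row 5. 7 starts a new row 5. The new tableau is [[1, 5, 6], [2, 8], [3], [4], [7]].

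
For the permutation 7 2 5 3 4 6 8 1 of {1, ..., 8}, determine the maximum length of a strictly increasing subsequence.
5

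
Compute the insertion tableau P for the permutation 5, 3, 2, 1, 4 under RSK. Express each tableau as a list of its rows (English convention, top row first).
P = [[1, 4], [2], [3], [5]]

Insert 5: appended to row 1. P = [[5]].
Insert 3: 3 bumps 5 from row 1; 5 starts row 2. P = [[3], [5]].
Insert 2: 2 bumps 3 from row 1; 3 bumps 5 from row 2; 5 starts row 3. P = [[2], [3], [5]].
Insert 1: 1 bumps 2 from row 1; 2 bumps 3 from row 2; 3 bumps 5 from row 3; 5 starts row 4. P = [[1], [2], [3], [5]].
Insert 4: appended to row 1. P = [[1, 4], [2], [3], [5]].

So P = [[1, 4], [2], [3], [5]].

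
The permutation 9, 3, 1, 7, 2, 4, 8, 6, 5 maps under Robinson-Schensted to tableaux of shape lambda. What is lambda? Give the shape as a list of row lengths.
Row-insert each entry into an empty tableau.

After inserting 9: P = [[9]].
After inserting 3: P = [[3], [9]].
After inserting 1: P = [[1], [3], [9]].
After inserting 7: P = [[1, 7], [3], [9]].
After inserting 2: P = [[1, 2], [3, 7], [9]].
After inserting 4: P = [[1, 2, 4], [3, 7], [9]].
After inserting 8: P = [[1, 2, 4, 8], [3, 7], [9]].
After inserting 6: P = [[1, 2, 4, 6], [3, 7, 8], [9]].
After inserting 5: P = [[1, 2, 4, 5], [3, 6, 8], [7], [9]].

The final insertion tableau P = [[1, 2, 4, 5], [3, 6, 8], [7], [9]] has shape [4, 3, 1, 1].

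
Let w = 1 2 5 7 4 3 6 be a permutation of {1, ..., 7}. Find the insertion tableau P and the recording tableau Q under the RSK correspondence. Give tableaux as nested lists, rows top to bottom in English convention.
P = [[1, 2, 3, 6], [4, 7], [5]], Q = [[1, 2, 3, 4], [5, 7], [6]]

Insert each entry of the permutation into P by Schensted row insertion, recording in Q the position of each new cell.

Insert 1: appended to row 1. P = [[1]].
Insert 2: appended to row 1. P = [[1, 2]].
Insert 5: appended to row 1. P = [[1, 2, 5]].
Insert 7: appended to row 1. P = [[1, 2, 5, 7]].
Insert 4: 4 bumps 5 from row 1; 5 starts row 2. P = [[1, 2, 4, 7], [5]].
Insert 3: 3 bumps 4 from row 1; 4 bumps 5 from row 2; 5 starts row 3. P = [[1, 2, 3, 7], [4], [5]].
Insert 6: 6 bumps 7 from row 1; 7 appends to row 2. P = [[1, 2, 3, 6], [4, 7], [5]].

So P = [[1, 2, 3, 6], [4, 7], [5]], Q = [[1, 2, 3, 4], [5, 7], [6]].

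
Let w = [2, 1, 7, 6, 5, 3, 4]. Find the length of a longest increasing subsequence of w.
3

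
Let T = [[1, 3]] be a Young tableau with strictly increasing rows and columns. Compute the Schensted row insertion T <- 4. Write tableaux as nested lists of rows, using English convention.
4 is larger than every entry of row 1, so it is appended to row 1. The new tableau is [[1, 3, 4]].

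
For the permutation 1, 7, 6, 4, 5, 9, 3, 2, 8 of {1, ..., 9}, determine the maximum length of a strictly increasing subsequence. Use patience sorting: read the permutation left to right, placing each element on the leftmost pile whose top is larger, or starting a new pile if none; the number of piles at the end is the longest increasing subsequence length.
4

1: new pile. tops = [1]
7: new pile. tops = [1, 7]
6: onto pile 2 (replacing 7). tops = [1, 6]
4: onto pile 2 (replacing 6). tops = [1, 4]
5: new pile. tops = [1, 4, 5]
9: new pile. tops = [1, 4, 5, 9]
3: onto pile 2 (replacing 4). tops = [1, 3, 5, 9]
2: onto pile 2 (replacing 3). tops = [1, 2, 5, 9]
8: onto pile 4 (replacing 9). tops = [1, 2, 5, 8]

4 piles, so the longest increasing subsequence has length 4.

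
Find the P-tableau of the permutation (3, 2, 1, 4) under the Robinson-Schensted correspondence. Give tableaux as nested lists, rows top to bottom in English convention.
Insert 3: appended to row 1. P = [[3]].
Insert 2: 2 bumps 3 from row 1; 3 starts row 2. P = [[2], [3]].
Insert 1: 1 bumps 2 from row 1; 2 bumps 3 from row 2; 3 starts row 3. P = [[1], [2], [3]].
Insert 4: appended to row 1. P = [[1, 4], [2], [3]].

So P = [[1, 4], [2], [3]].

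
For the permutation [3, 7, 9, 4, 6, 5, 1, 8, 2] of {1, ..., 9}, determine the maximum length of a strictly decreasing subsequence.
4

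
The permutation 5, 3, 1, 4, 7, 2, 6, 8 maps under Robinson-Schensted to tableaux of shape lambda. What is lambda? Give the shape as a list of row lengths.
[4, 3, 1]

Row-insert each entry into an empty tableau.

After inserting 5: P = [[5]].
After inserting 3: P = [[3], [5]].
After inserting 1: P = [[1], [3], [5]].
After inserting 4: P = [[1, 4], [3], [5]].
After inserting 7: P = [[1, 4, 7], [3], [5]].
After inserting 2: P = [[1, 2, 7], [3, 4], [5]].
After inserting 6: P = [[1, 2, 6], [3, 4, 7], [5]].
After inserting 8: P = [[1, 2, 6, 8], [3, 4, 7], [5]].

The final insertion tableau P = [[1, 2, 6, 8], [3, 4, 7], [5]] has shape [4, 3, 1].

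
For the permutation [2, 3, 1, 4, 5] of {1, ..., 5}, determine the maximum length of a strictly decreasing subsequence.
2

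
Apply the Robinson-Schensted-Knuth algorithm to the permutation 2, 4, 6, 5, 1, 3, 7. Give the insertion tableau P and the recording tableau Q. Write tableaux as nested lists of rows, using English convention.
Insert each entry of the permutation into P by Schensted row insertion, recording in Q the position of each new cell.

Insert 2: appended to row 1. P = [[2]].
Insert 4: appended to row 1. P = [[2, 4]].
Insert 6: appended to row 1. P = [[2, 4, 6]].
Insert 5: 5 bumps 6 from row 1; 6 starts row 2. P = [[2, 4, 5], [6]].
Insert 1: 1 bumps 2 from row 1; 2 bumps 6 from row 2; 6 starts row 3. P = [[1, 4, 5], [2], [6]].
Insert 3: 3 bumps 4 from row 1; 4 appends to row 2. P = [[1, 3, 5], [2, 4], [6]].
Insert 7: appended to row 1. P = [[1, 3, 5, 7], [2, 4], [6]].

So P = [[1, 3, 5, 7], [2, 4], [6]], Q = [[1, 2, 3, 7], [4, 6], [5]].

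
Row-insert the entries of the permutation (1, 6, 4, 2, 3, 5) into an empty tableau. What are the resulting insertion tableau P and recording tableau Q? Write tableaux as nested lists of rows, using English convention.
P = [[1, 2, 3, 5], [4], [6]], Q = [[1, 2, 5, 6], [3], [4]]

Insert each entry of the permutation into P by Schensted row insertion, recording in Q the position of each new cell.

Insert 1: appended to row 1. P = [[1]].
Insert 6: appended to row 1. P = [[1, 6]].
Insert 4: 4 bumps 6 from row 1; 6 starts row 2. P = [[1, 4], [6]].
Insert 2: 2 bumps 4 from row 1; 4 bumps 6 from row 2; 6 starts row 3. P = [[1, 2], [4], [6]].
Insert 3: appended to row 1. P = [[1, 2, 3], [4], [6]].
Insert 5: appended to row 1. P = [[1, 2, 3, 5], [4], [6]].

So P = [[1, 2, 3, 5], [4], [6]], Q = [[1, 2, 5, 6], [3], [4]].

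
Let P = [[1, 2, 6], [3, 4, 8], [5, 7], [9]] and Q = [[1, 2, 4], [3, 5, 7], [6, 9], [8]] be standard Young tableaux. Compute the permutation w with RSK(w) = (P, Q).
5 7 3 9 8 4 6 1 2

Reverse the RSK construction: for i from n down to 1, find the cell of Q containing i, remove the entry at that cell from P, and reverse-bump it up through P; the value ejected from row 1 is w(i).

Step i=9: Q has 9 at row 3, column 2; remove 7 from row 3 of P and reverse-bump: 7 enters row 2 and ejects 4; 4 enters row 1 and ejects 2. So w(9) = 2. P is now [[1, 4, 6], [3, 7, 8], [5], [9]].
Step i=8: Q has 8 at row 4, column 1; remove 9 from row 4 of P and reverse-bump: 9 enters row 3 and ejects 5; 5 enters row 2 and ejects 3; 3 enters row 1 and ejects 1. So w(8) = 1. P is now [[3, 4, 6], [5, 7, 8], [9]].
Step i=7: Q has 7 at row 2, column 3; remove 8 from row 2 of P and reverse-bump: 8 enters row 1 and ejects 6. So w(7) = 6. P is now [[3, 4, 8], [5, 7], [9]].
Step i=6: Q has 6 at row 3, column 1; remove 9 from row 3 of P and reverse-bump: 9 enters row 2 and ejects 7; 7 enters row 1 and ejects 4. So w(6) = 4. P is now [[3, 7, 8], [5, 9]].
Step i=5: Q has 5 at row 2, column 2; remove 9 from row 2 of P and reverse-bump: 9 enters row 1 and ejects 8. So w(5) = 8. P is now [[3, 7, 9], [5]].
Step i=4: Q has 4 at row 1, column 3; remove that cell from P, ejecting 9. So w(4) = 9. P is now [[3, 7], [5]].
Step i=3: Q has 3 at row 2, column 1; remove 5 from row 2 of P and reverse-bump: 5 enters row 1 and ejects 3. So w(3) = 3. P is now [[5, 7]].
Step i=2: Q has 2 at row 1, column 2; remove that cell from P, ejecting 7. So w(2) = 7. P is now [[5]].
Step i=1: Q has 1 at row 1, column 1; remove that cell from P, ejecting 5. So w(1) = 5. P is now [].

So w = 5 7 3 9 8 4 6 1 2.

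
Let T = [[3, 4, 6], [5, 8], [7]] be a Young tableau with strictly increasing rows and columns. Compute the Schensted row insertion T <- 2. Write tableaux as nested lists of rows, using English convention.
In row 1, 2 replaces 3 (the leftmost entry greater than 2); 3 is bumped to row 2. In row 2, 3 replaces 5 (the leftmost entry greater than 3); 5 is bumped to row 3. In row 3, 5 replaces 7 (the leftmost entry greater than 5); 7 is bumped to row 4. 7 starts a new row 4. The new tableau is [[2, 4, 6], [3, 8], [5], [7]].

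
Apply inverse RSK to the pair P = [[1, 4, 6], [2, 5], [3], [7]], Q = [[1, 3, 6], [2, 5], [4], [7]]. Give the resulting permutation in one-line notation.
Reverse the RSK construction: for i from n down to 1, find the cell of Q containing i, remove the entry at that cell from P, and reverse-bump it up through P; the value ejected from row 1 is w(i).

Step i=7: Q has 7 at row 4, column 1; remove 7 from row 4 of P and reverse-bump: 7 enters row 3 and ejects 3; 3 enters row 2 and ejects 2; 2 enters row 1 and ejects 1. So w(7) = 1. P is now [[2, 4, 6], [3, 5], [7]].
Step i=6: Q has 6 at row 1, column 3; remove that cell from P, ejecting 6. So w(6) = 6. P is now [[2, 4], [3, 5], [7]].
Step i=5: Q has 5 at row 2, column 2; remove 5 from row 2 of P and reverse-bump: 5 enters row 1 and ejects 4. So w(5) = 4. P is now [[2, 5], [3], [7]].
Step i=4: Q has 4 at row 3, column 1; remove 7 from row 3 of P and reverse-bump: 7 enters row 2 and ejects 3; 3 enters row 1 and ejects 2. So w(4) = 2. P is now [[3, 5], [7]].
Step i=3: Q has 3 at row 1, column 2; remove that cell from P, ejecting 5. So w(3) = 5. P is now [[3], [7]].
Step i=2: Q has 2 at row 2, column 1; remove 7 from row 2 of P and reverse-bump: 7 enters row 1 and ejects 3. So w(2) = 3. P is now [[7]].
Step i=1: Q has 1 at row 1, column 1; remove that cell from P, ejecting 7. So w(1) = 7. P is now [].

So w = 7 3 5 2 4 6 1.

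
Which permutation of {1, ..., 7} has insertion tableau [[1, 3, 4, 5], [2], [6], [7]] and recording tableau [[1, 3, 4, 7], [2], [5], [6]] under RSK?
Reverse the RSK construction: for i from n down to 1, find the cell of Q containing i, remove the entry at that cell from P, and reverse-bump it up through P; the value ejected from row 1 is w(i).

Step i=7: Q has 7 at row 1, column 4; remove that cell from P, ejecting 5. So w(7) = 5. P is now [[1, 3, 4], [2], [6], [7]].
Step i=6: Q has 6 at row 4, column 1; remove 7 from row 4 of P and reverse-bump: 7 enters row 3 and ejects 6; 6 enters row 2 and ejects 2; 2 enters row 1 and ejects 1. So w(6) = 1. P is now [[2, 3, 4], [6], [7]].
Step i=5: Q has 5 at row 3, column 1; remove 7 from row 3 of P and reverse-bump: 7 enters row 2 and ejects 6; 6 enters row 1 and ejects 4. So w(5) = 4. P is now [[2, 3, 6], [7]].
Step i=4: Q has 4 at row 1, column 3; remove that cell from P, ejecting 6. So w(4) = 6. P is now [[2, 3], [7]].
Step i=3: Q has 3 at row 1, column 2; remove that cell from P, ejecting 3. So w(3) = 3. P is now [[2], [7]].
Step i=2: Q has 2 at row 2, column 1; remove 7 from row 2 of P and reverse-bump: 7 enters row 1 and ejects 2. So w(2) = 2. P is now [[7]].
Step i=1: Q has 1 at row 1, column 1; remove that cell from P, ejecting 7. So w(1) = 7. P is now [].

So w = 7 2 3 6 4 1 5.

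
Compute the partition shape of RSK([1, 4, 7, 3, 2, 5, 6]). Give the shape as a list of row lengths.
Row-insert each entry into an empty tableau.

After inserting 1: P = [[1]].
After inserting 4: P = [[1, 4]].
After inserting 7: P = [[1, 4, 7]].
After inserting 3: P = [[1, 3, 7], [4]].
After inserting 2: P = [[1, 2, 7], [3], [4]].
After inserting 5: P = [[1, 2, 5], [3, 7], [4]].
After inserting 6: P = [[1, 2, 5, 6], [3, 7], [4]].

The final insertion tableau P = [[1, 2, 5, 6], [3, 7], [4]] has shape [4, 2, 1].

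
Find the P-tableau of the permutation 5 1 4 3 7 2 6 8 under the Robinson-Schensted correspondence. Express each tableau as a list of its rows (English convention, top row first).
P = [[1, 2, 6, 8], [3, 7], [4], [5]]

Insert 5: appended to row 1. P = [[5]].
Insert 1: 1 bumps 5 from row 1; 5 starts row 2. P = [[1], [5]].
Insert 4: appended to row 1. P = [[1, 4], [5]].
Insert 3: 3 bumps 4 from row 1; 4 bumps 5 from row 2; 5 starts row 3. P = [[1, 3], [4], [5]].
Insert 7: appended to row 1. P = [[1, 3, 7], [4], [5]].
Insert 2: 2 bumps 3 from row 1; 3 bumps 4 from row 2; 4 bumps 5 from row 3; 5 starts row 4. P = [[1, 2, 7], [3], [4], [5]].
Insert 6: 6 bumps 7 from row 1; 7 appends to row 2. P = [[1, 2, 6], [3, 7], [4], [5]].
Insert 8: appended to row 1. P = [[1, 2, 6, 8], [3, 7], [4], [5]].

So P = [[1, 2, 6, 8], [3, 7], [4], [5]].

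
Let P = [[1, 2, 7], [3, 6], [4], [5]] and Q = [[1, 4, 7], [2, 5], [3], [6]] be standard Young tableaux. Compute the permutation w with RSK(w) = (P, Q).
5 4 1 6 3 2 7

Reverse the RSK construction: for i from n down to 1, find the cell of Q containing i, remove the entry at that cell from P, and reverse-bump it up through P; the value ejected from row 1 is w(i).

Step i=7: Q has 7 at row 1, column 3; remove that cell from P, ejecting 7. So w(7) = 7. P is now [[1, 2], [3, 6], [4], [5]].
Step i=6: Q has 6 at row 4, column 1; remove 5 from row 4 of P and reverse-bump: 5 enters row 3 and ejects 4; 4 enters row 2 and ejects 3; 3 enters row 1 and ejects 2. So w(6) = 2. P is now [[1, 3], [4, 6], [5]].
Step i=5: Q has 5 at row 2, column 2; remove 6 from row 2 of P and reverse-bump: 6 enters row 1 and ejects 3. So w(5) = 3. P is now [[1, 6], [4], [5]].
Step i=4: Q has 4 at row 1, column 2; remove that cell from P, ejecting 6. So w(4) = 6. P is now [[1], [4], [5]].
Step i=3: Q has 3 at row 3, column 1; remove 5 from row 3 of P and reverse-bump: 5 enters row 2 and ejects 4; 4 enters row 1 and ejects 1. So w(3) = 1. P is now [[4], [5]].
Step i=2: Q has 2 at row 2, column 1; remove 5 from row 2 of P and reverse-bump: 5 enters row 1 and ejects 4. So w(2) = 4. P is now [[5]].
Step i=1: Q has 1 at row 1, column 1; remove that cell from P, ejecting 5. So w(1) = 5. P is now [].

So w = 5 4 1 6 3 2 7.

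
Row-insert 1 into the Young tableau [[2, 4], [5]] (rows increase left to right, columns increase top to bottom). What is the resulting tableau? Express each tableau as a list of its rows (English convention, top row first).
In row 1, 1 replaces 2 (the leftmost entry greater than 1); 2 is bumped to row 2. In row 2, 2 replaces 5 (the leftmost entry greater than 2); 5 is bumped to row 3. 5 starts a new row 3. The new tableau is [[1, 4], [2], [5]].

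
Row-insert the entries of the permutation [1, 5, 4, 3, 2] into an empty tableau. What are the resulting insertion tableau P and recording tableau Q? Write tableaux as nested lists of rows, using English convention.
Insert each entry of the permutation into P by Schensted row insertion, recording in Q the position of each new cell.

Insert 1: appended to row 1. P = [[1]].
Insert 5: appended to row 1. P = [[1, 5]].
Insert 4: 4 bumps 5 from row 1; 5 starts row 2. P = [[1, 4], [5]].
Insert 3: 3 bumps 4 from row 1; 4 bumps 5 from row 2; 5 starts row 3. P = [[1, 3], [4], [5]].
Insert 2: 2 bumps 3 from row 1; 3 bumps 4 from row 2; 4 bumps 5 from row 3; 5 starts row 4. P = [[1, 2], [3], [4], [5]].

So P = [[1, 2], [3], [4], [5]], Q = [[1, 2], [3], [4], [5]].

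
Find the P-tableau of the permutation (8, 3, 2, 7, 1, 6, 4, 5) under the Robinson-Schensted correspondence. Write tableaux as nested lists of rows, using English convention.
P = [[1, 4, 5], [2, 6], [3, 7], [8]]

Insert 8: appended to row 1. P = [[8]].
Insert 3: 3 bumps 8 from row 1; 8 starts row 2. P = [[3], [8]].
Insert 2: 2 bumps 3 from row 1; 3 bumps 8 from row 2; 8 starts row 3. P = [[2], [3], [8]].
Insert 7: appended to row 1. P = [[2, 7], [3], [8]].
Insert 1: 1 bumps 2 from row 1; 2 bumps 3 from row 2; 3 bumps 8 from row 3; 8 starts row 4. P = [[1, 7], [2], [3], [8]].
Insert 6: 6 bumps 7 from row 1; 7 appends to row 2. P = [[1, 6], [2, 7], [3], [8]].
Insert 4: 4 bumps 6 from row 1; 6 bumps 7 from row 2; 7 appends to row 3. P = [[1, 4], [2, 6], [3, 7], [8]].
Insert 5: appended to row 1. P = [[1, 4, 5], [2, 6], [3, 7], [8]].

So P = [[1, 4, 5], [2, 6], [3, 7], [8]].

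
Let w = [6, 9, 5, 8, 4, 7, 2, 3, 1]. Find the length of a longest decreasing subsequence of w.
5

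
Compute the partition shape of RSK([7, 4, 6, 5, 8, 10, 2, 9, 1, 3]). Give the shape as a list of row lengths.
Row-insert each entry into an empty tableau.

After inserting 7: P = [[7]].
After inserting 4: P = [[4], [7]].
After inserting 6: P = [[4, 6], [7]].
After inserting 5: P = [[4, 5], [6], [7]].
After inserting 8: P = [[4, 5, 8], [6], [7]].
After inserting 10: P = [[4, 5, 8, 10], [6], [7]].
After inserting 2: P = [[2, 5, 8, 10], [4], [6], [7]].
After inserting 9: P = [[2, 5, 8, 9], [4, 10], [6], [7]].
After inserting 1: P = [[1, 5, 8, 9], [2, 10], [4], [6], [7]].
After inserting 3: P = [[1, 3, 8, 9], [2, 5], [4, 10], [6], [7]].

The final insertion tableau P = [[1, 3, 8, 9], [2, 5], [4, 10], [6], [7]] has shape [4, 2, 2, 1, 1].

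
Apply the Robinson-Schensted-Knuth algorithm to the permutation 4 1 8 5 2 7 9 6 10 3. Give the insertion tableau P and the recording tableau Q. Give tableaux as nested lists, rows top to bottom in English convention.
Insert each entry of the permutation into P by Schensted row insertion, recording in Q the position of each new cell.

Insert 4: appended to row 1. P = [[4]].
Insert 1: 1 bumps 4 from row 1; 4 starts row 2. P = [[1], [4]].
Insert 8: appended to row 1. P = [[1, 8], [4]].
Insert 5: 5 bumps 8 from row 1; 8 appends to row 2. P = [[1, 5], [4, 8]].
Insert 2: 2 bumps 5 from row 1; 5 bumps 8 from row 2; 8 starts row 3. P = [[1, 2], [4, 5], [8]].
Insert 7: appended to row 1. P = [[1, 2, 7], [4, 5], [8]].
Insert 9: appended to row 1. P = [[1, 2, 7, 9], [4, 5], [8]].
Insert 6: 6 bumps 7 from row 1; 7 appends to row 2. P = [[1, 2, 6, 9], [4, 5, 7], [8]].
Insert 10: appended to row 1. P = [[1, 2, 6, 9, 10], [4, 5, 7], [8]].
Insert 3: 3 bumps 6 from row 1; 6 bumps 7 from row 2; 7 bumps 8 from row 3; 8 starts row 4. P = [[1, 2, 3, 9, 10], [4, 5, 6], [7], [8]].

So P = [[1, 2, 3, 9, 10], [4, 5, 6], [7], [8]], Q = [[1, 3, 6, 7, 9], [2, 4, 8], [5], [10]].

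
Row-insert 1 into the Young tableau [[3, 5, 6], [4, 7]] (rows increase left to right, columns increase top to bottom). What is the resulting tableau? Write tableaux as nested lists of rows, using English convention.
[[1, 5, 6], [3, 7], [4]]

In row 1, 1 replaces 3 (the leftmost entry greater than 1); 3 is bumped to row 2. In row 2, 3 replaces 4 (the leftmost entry greater than 3); 4 is bumped to row 3. 4 starts a new row 3. The new tableau is [[1, 5, 6], [3, 7], [4]].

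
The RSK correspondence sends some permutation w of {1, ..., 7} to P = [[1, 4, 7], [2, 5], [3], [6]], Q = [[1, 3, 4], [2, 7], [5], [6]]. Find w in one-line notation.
Reverse the RSK construction: for i from n down to 1, find the cell of Q containing i, remove the entry at that cell from P, and reverse-bump it up through P; the value ejected from row 1 is w(i).

Step i=7: Q has 7 at row 2, column 2; remove 5 from row 2 of P and reverse-bump: 5 enters row 1 and ejects 4. So w(7) = 4. P is now [[1, 5, 7], [2], [3], [6]].
Step i=6: Q has 6 at row 4, column 1; remove 6 from row 4 of P and reverse-bump: 6 enters row 3 and ejects 3; 3 enters row 2 and ejects 2; 2 enters row 1 and ejects 1. So w(6) = 1. P is now [[2, 5, 7], [3], [6]].
Step i=5: Q has 5 at row 3, column 1; remove 6 from row 3 of P and reverse-bump: 6 enters row 2 and ejects 3; 3 enters row 1 and ejects 2. So w(5) = 2. P is now [[3, 5, 7], [6]].
Step i=4: Q has 4 at row 1, column 3; remove that cell from P, ejecting 7. So w(4) = 7. P is now [[3, 5], [6]].
Step i=3: Q has 3 at row 1, column 2; remove that cell from P, ejecting 5. So w(3) = 5. P is now [[3], [6]].
Step i=2: Q has 2 at row 2, column 1; remove 6 from row 2 of P and reverse-bump: 6 enters row 1 and ejects 3. So w(2) = 3. P is now [[6]].
Step i=1: Q has 1 at row 1, column 1; remove that cell from P, ejecting 6. So w(1) = 6. P is now [].

So w = 6 3 5 7 2 1 4.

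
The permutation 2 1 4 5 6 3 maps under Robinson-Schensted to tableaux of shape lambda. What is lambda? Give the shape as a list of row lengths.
[4, 2]

Row-insert each entry into an empty tableau.

After inserting 2: P = [[2]].
After inserting 1: P = [[1], [2]].
After inserting 4: P = [[1, 4], [2]].
After inserting 5: P = [[1, 4, 5], [2]].
After inserting 6: P = [[1, 4, 5, 6], [2]].
After inserting 3: P = [[1, 3, 5, 6], [2, 4]].

The final insertion tableau P = [[1, 3, 5, 6], [2, 4]] has shape [4, 2].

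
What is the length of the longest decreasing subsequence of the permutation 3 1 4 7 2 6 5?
3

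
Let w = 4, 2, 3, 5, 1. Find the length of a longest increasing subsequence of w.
3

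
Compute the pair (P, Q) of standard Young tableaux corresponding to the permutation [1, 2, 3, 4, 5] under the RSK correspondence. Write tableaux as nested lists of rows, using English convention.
Insert each entry of the permutation into P by Schensted row insertion, recording in Q the position of each new cell.

Insert 1: appended to row 1. P = [[1]], Q = [[1]].
Insert 2: appended to row 1. P = [[1, 2]], Q = [[1, 2]].
Insert 3: appended to row 1. P = [[1, 2, 3]], Q = [[1, 2, 3]].
Insert 4: appended to row 1. P = [[1, 2, 3, 4]], Q = [[1, 2, 3, 4]].
Insert 5: appended to row 1. P = [[1, 2, 3, 4, 5]], Q = [[1, 2, 3, 4, 5]].

So P = [[1, 2, 3, 4, 5]], Q = [[1, 2, 3, 4, 5]].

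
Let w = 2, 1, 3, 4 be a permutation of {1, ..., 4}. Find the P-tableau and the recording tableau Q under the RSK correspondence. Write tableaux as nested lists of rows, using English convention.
P = [[1, 3, 4], [2]], Q = [[1, 3, 4], [2]]

Insert each entry of the permutation into P by Schensted row insertion, recording in Q the position of each new cell.

Insert 2: appended to row 1. P = [[2]].
Insert 1: 1 bumps 2 from row 1; 2 starts row 2. P = [[1], [2]].
Insert 3: appended to row 1. P = [[1, 3], [2]].
Insert 4: appended to row 1. P = [[1, 3, 4], [2]].

So P = [[1, 3, 4], [2]], Q = [[1, 3, 4], [2]].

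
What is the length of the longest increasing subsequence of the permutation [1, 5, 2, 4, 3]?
3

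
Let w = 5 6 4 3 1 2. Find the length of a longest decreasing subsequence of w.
4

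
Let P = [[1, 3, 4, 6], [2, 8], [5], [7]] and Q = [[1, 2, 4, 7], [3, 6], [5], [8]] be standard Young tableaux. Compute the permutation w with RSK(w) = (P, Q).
2 7 5 8 3 4 6 1

Reverse RSK: for i = n, n-1, ..., 1, locate i in Q, remove the corresponding corner cell from P, and reverse-bump its entry up through P; the value ejected from row 1 is w(i).

So w = 2 7 5 8 3 4 6 1.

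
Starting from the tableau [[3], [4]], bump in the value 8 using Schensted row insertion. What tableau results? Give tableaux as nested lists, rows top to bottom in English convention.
8 is larger than every entry of row 1, so it is appended to row 1. The new tableau is [[3, 8], [4]].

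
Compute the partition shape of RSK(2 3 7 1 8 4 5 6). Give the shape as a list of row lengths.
Row-insert each entry into an empty tableau.

After inserting 2: P = [[2]].
After inserting 3: P = [[2, 3]].
After inserting 7: P = [[2, 3, 7]].
After inserting 1: P = [[1, 3, 7], [2]].
After inserting 8: P = [[1, 3, 7, 8], [2]].
After inserting 4: P = [[1, 3, 4, 8], [2, 7]].
After inserting 5: P = [[1, 3, 4, 5], [2, 7, 8]].
After inserting 6: P = [[1, 3, 4, 5, 6], [2, 7, 8]].

The final insertion tableau P = [[1, 3, 4, 5, 6], [2, 7, 8]] has shape [5, 3].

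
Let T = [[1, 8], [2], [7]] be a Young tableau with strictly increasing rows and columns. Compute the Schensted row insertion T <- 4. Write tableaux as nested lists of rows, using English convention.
In row 1, 4 replaces 8 (the leftmost entry greater than 4); 8 is bumped to row 2. 8 is appended to row 2. The new tableau is [[1, 4], [2, 8], [7]].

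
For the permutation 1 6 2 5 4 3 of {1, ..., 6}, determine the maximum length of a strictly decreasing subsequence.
4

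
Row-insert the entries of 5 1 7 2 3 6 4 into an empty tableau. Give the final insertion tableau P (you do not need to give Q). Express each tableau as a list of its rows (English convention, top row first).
Insert 5: appended to row 1. P = [[5]].
Insert 1: 1 bumps 5 from row 1; 5 starts row 2. P = [[1], [5]].
Insert 7: appended to row 1. P = [[1, 7], [5]].
Insert 2: 2 bumps 7 from row 1; 7 appends to row 2. P = [[1, 2], [5, 7]].
Insert 3: appended to row 1. P = [[1, 2, 3], [5, 7]].
Insert 6: appended to row 1. P = [[1, 2, 3, 6], [5, 7]].
Insert 4: 4 bumps 6 from row 1; 6 bumps 7 from row 2; 7 starts row 3. P = [[1, 2, 3, 4], [5, 6], [7]].

So P = [[1, 2, 3, 4], [5, 6], [7]].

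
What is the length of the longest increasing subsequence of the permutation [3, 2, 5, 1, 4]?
2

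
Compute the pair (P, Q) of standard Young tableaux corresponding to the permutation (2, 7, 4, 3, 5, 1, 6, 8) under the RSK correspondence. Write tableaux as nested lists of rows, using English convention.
Insert each entry of the permutation into P by Schensted row insertion, recording in Q the position of each new cell.

Insert 2: appended to row 1. P = [[2]].
Insert 7: appended to row 1. P = [[2, 7]].
Insert 4: 4 bumps 7 from row 1; 7 starts row 2. P = [[2, 4], [7]].
Insert 3: 3 bumps 4 from row 1; 4 bumps 7 from row 2; 7 starts row 3. P = [[2, 3], [4], [7]].
Insert 5: appended to row 1. P = [[2, 3, 5], [4], [7]].
Insert 1: 1 bumps 2 from row 1; 2 bumps 4 from row 2; 4 bumps 7 from row 3; 7 starts row 4. P = [[1, 3, 5], [2], [4], [7]].
Insert 6: appended to row 1. P = [[1, 3, 5, 6], [2], [4], [7]].
Insert 8: appended to row 1. P = [[1, 3, 5, 6, 8], [2], [4], [7]].

So P = [[1, 3, 5, 6, 8], [2], [4], [7]], Q = [[1, 2, 5, 7, 8], [3], [4], [6]].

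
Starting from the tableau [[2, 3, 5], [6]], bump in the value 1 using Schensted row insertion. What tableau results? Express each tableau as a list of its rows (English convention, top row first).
In row 1, 1 replaces 2 (the leftmost entry greater than 1); 2 is bumped to row 2. In row 2, 2 replaces 6 (the leftmost entry greater than 2); 6 is bumped to row 3. 6 starts a new row 3. The new tableau is [[1, 3, 5], [2], [6]].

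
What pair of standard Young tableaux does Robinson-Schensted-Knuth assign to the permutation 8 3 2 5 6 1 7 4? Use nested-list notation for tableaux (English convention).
P = [[1, 4, 6, 7], [2, 5], [3], [8]], Q = [[1, 4, 5, 7], [2, 8], [3], [6]]

Insert each entry of the permutation into P by Schensted row insertion, recording in Q the position of each new cell.

After inserting 8: P = [[8]].
After inserting 3: P = [[3], [8]].
After inserting 2: P = [[2], [3], [8]].
After inserting 5: P = [[2, 5], [3], [8]].
After inserting 6: P = [[2, 5, 6], [3], [8]].
After inserting 1: P = [[1, 5, 6], [2], [3], [8]].
After inserting 7: P = [[1, 5, 6, 7], [2], [3], [8]].
After inserting 4: P = [[1, 4, 6, 7], [2, 5], [3], [8]].

So P = [[1, 4, 6, 7], [2, 5], [3], [8]], Q = [[1, 4, 5, 7], [2, 8], [3], [6]].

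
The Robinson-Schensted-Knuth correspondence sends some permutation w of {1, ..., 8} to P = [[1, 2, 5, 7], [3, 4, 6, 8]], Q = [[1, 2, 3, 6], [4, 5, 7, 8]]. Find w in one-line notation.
Reverse the RSK construction: for i from n down to 1, find the cell of Q containing i, remove the entry at that cell from P, and reverse-bump it up through P; the value ejected from row 1 is w(i).

Step i=8: Q has 8 at row 2, column 4; remove 8 from row 2 of P and reverse-bump: 8 enters row 1 and ejects 7. So w(8) = 7. P is now [[1, 2, 5, 8], [3, 4, 6]].
Step i=7: Q has 7 at row 2, column 3; remove 6 from row 2 of P and reverse-bump: 6 enters row 1 and ejects 5. So w(7) = 5. P is now [[1, 2, 6, 8], [3, 4]].
Step i=6: Q has 6 at row 1, column 4; remove that cell from P, ejecting 8. So w(6) = 8. P is now [[1, 2, 6], [3, 4]].
Step i=5: Q has 5 at row 2, column 2; remove 4 from row 2 of P and reverse-bump: 4 enters row 1 and ejects 2. So w(5) = 2. P is now [[1, 4, 6], [3]].
Step i=4: Q has 4 at row 2, column 1; remove 3 from row 2 of P and reverse-bump: 3 enters row 1 and ejects 1. So w(4) = 1. P is now [[3, 4, 6]].
Step i=3: Q has 3 at row 1, column 3; remove that cell from P, ejecting 6. So w(3) = 6. P is now [[3, 4]].
Step i=2: Q has 2 at row 1, column 2; remove that cell from P, ejecting 4. So w(2) = 4. P is now [[3]].
Step i=1: Q has 1 at row 1, column 1; remove that cell from P, ejecting 3. So w(1) = 3. P is now [].

So w = 3 4 6 1 2 8 5 7.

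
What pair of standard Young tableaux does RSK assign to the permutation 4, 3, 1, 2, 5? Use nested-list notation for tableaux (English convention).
P = [[1, 2, 5], [3], [4]], Q = [[1, 4, 5], [2], [3]]

Insert each entry of the permutation into P by Schensted row insertion, recording in Q the position of each new cell.

Insert 4: appended to row 1. P = [[4]].
Insert 3: 3 bumps 4 from row 1; 4 starts row 2. P = [[3], [4]].
Insert 1: 1 bumps 3 from row 1; 3 bumps 4 from row 2; 4 starts row 3. P = [[1], [3], [4]].
Insert 2: appended to row 1. P = [[1, 2], [3], [4]].
Insert 5: appended to row 1. P = [[1, 2, 5], [3], [4]].

So P = [[1, 2, 5], [3], [4]], Q = [[1, 4, 5], [2], [3]].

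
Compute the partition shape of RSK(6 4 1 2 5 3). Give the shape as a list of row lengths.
[3, 2, 1]

Row-insert each entry into an empty tableau.

After inserting 6: P = [[6]].
After inserting 4: P = [[4], [6]].
After inserting 1: P = [[1], [4], [6]].
After inserting 2: P = [[1, 2], [4], [6]].
After inserting 5: P = [[1, 2, 5], [4], [6]].
After inserting 3: P = [[1, 2, 3], [4, 5], [6]].

The final insertion tableau P = [[1, 2, 3], [4, 5], [6]] has shape [3, 2, 1].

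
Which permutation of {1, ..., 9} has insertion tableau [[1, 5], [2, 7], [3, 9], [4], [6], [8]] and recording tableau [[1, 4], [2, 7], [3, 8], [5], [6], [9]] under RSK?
8 6 4 9 3 2 7 5 1

Reverse the RSK construction: for i from n down to 1, find the cell of Q containing i, remove the entry at that cell from P, and reverse-bump it up through P; the value ejected from row 1 is w(i).

Step i=9: Q has 9 at row 6, column 1; remove 8 from row 6 of P and reverse-bump: 8 enters row 5 and ejects 6; 6 enters row 4 and ejects 4; 4 enters row 3 and ejects 3; 3 enters row 2 and ejects 2; 2 enters row 1 and ejects 1. So w(9) = 1. P is now [[2, 5], [3, 7], [4, 9], [6], [8]].
Step i=8: Q has 8 at row 3, column 2; remove 9 from row 3 of P and reverse-bump: 9 enters row 2 and ejects 7; 7 enters row 1 and ejects 5. So w(8) = 5. P is now [[2, 7], [3, 9], [4], [6], [8]].
Step i=7: Q has 7 at row 2, column 2; remove 9 from row 2 of P and reverse-bump: 9 enters row 1 and ejects 7. So w(7) = 7. P is now [[2, 9], [3], [4], [6], [8]].
Step i=6: Q has 6 at row 5, column 1; remove 8 from row 5 of P and reverse-bump: 8 enters row 4 and ejects 6; 6 enters row 3 and ejects 4; 4 enters row 2 and ejects 3; 3 enters row 1 and ejects 2. So w(6) = 2. P is now [[3, 9], [4], [6], [8]].
Step i=5: Q has 5 at row 4, column 1; remove 8 from row 4 of P and reverse-bump: 8 enters row 3 and ejects 6; 6 enters row 2 and ejects 4; 4 enters row 1 and ejects 3. So w(5) = 3. P is now [[4, 9], [6], [8]].
Step i=4: Q has 4 at row 1, column 2; remove that cell from P, ejecting 9. So w(4) = 9. P is now [[4], [6], [8]].
Step i=3: Q has 3 at row 3, column 1; remove 8 from row 3 of P and reverse-bump: 8 enters row 2 and ejects 6; 6 enters row 1 and ejects 4. So w(3) = 4. P is now [[6], [8]].
Step i=2: Q has 2 at row 2, column 1; remove 8 from row 2 of P and reverse-bump: 8 enters row 1 and ejects 6. So w(2) = 6. P is now [[8]].
Step i=1: Q has 1 at row 1, column 1; remove that cell from P, ejecting 8. So w(1) = 8. P is now [].

So w = 8 6 4 9 3 2 7 5 1.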